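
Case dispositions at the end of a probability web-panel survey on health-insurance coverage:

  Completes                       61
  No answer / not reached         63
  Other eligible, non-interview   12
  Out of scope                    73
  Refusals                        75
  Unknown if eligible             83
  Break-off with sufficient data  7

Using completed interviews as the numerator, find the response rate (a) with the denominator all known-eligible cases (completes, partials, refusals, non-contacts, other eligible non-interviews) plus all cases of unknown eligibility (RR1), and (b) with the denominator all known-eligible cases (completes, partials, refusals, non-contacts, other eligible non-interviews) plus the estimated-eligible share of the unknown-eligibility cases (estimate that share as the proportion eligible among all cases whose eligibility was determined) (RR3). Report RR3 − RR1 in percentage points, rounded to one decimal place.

Num = 61
Denom = 61 + 7 + 75 + 63 + 12 + 83 = 301
RR1 = 61 / 301 = 0.2027
Determined eligible = 61 + 7 + 75 + 63 + 12 = 218
e = 218 / (218 + 73) = 218 / 291 = 0.7491
Estimated eligible among unknowns = 0.7491 × 83 = 62.18
Denom = 218 + 62.18 = 280.18
RR3 = 61 / 280.18 = 0.2177
Difference = 21.77 − 20.27 = 1.50 percentage points

1.5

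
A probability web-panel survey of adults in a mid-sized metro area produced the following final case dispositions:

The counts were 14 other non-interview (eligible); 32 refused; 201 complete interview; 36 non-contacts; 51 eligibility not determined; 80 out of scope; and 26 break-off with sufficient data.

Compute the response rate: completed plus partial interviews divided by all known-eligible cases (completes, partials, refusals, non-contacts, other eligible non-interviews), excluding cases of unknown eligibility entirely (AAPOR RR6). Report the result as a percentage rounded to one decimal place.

73.5%

Numerator = 201 + 26 = 227
Denom = 201 + 26 + 32 + 36 + 14 = 309
RR6 = 227 / 309 = 0.7346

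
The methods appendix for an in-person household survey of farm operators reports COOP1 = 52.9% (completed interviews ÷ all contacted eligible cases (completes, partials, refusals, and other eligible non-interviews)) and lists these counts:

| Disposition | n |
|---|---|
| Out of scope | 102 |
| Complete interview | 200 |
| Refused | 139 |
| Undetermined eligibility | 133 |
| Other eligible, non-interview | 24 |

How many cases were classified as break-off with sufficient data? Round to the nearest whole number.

COOP1 = 200 / D = 0.529
D = 200 / 0.529 = 378.1
Remaining denominator categories sum to 363
break-off with sufficient data = 378.1 − 363 ≈ 15

15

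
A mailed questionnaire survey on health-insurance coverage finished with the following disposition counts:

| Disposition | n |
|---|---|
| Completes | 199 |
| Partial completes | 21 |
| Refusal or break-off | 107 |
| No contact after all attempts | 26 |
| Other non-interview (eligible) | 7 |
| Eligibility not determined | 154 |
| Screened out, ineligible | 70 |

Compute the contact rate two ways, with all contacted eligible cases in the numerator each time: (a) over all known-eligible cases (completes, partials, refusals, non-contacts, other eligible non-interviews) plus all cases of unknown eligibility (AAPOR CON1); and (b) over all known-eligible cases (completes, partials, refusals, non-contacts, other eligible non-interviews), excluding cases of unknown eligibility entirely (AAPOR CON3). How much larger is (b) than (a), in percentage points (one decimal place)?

27.8

Top: 199 + 21 + 107 + 7 = 334
Denominator: 199 + 21 + 107 + 26 + 7 + 154 = 514
CON1 = 334 / 514 = 0.6498
Denominator: 199 + 21 + 107 + 26 + 7 = 360
CON3 = 334 / 360 = 0.9278
Difference = 92.78 − 64.98 = 27.80 percentage points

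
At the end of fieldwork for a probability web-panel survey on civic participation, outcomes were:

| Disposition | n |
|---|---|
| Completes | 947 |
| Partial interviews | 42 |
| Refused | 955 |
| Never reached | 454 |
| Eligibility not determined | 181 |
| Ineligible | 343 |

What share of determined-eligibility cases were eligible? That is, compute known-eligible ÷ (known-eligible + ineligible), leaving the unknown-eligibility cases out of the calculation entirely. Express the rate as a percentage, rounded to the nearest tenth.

Determined eligible: 947 + 42 + 955 + 454 = 2398
e = 2398 / (2398 + 343) = 2398 / 2741 = 0.8749

87.5%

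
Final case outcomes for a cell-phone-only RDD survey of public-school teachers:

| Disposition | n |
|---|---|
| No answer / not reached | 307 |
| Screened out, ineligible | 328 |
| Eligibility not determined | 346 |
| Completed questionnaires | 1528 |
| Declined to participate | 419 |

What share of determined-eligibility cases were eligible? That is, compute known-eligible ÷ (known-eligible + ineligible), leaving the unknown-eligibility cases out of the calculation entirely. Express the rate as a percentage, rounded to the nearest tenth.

Known eligible: 1528 + 419 + 307 = 2254
e = 2254 / (2254 + 328) = 2254 / 2582 = 0.8730

87.3%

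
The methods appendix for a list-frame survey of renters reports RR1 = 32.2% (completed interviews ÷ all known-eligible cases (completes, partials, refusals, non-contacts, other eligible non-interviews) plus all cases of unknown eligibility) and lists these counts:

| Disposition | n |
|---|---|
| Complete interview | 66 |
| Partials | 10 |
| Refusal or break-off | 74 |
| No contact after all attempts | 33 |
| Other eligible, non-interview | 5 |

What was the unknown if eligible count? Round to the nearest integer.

RR1 = 66 / D = 0.322
D = 66 / 0.322 = 205.0
Other denominator terms total 188
unknown if eligible = 205.0 − 188 ≈ 17

17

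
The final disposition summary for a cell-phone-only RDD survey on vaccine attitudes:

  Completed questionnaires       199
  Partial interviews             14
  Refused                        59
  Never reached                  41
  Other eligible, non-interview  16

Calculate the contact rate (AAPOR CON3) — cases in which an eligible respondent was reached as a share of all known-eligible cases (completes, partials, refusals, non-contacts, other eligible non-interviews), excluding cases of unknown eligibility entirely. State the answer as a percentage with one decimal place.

87.5%

Num → 199 + 14 + 59 + 16 = 288
Base → 199 + 14 + 59 + 41 + 16 = 329
CON3 = 288 / 329 = 0.8754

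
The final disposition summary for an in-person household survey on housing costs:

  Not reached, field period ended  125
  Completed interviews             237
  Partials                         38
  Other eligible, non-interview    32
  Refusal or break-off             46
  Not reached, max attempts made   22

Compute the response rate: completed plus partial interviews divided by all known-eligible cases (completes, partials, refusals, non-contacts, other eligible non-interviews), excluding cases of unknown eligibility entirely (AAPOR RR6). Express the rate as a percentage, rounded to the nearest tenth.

No answer / not reached = 125 + 22 = 147
Numerator: 237 + 38 = 275
Denom: 237 + 38 + 46 + 147 + 32 = 500
RR6 = 275 / 500 = 0.5500

55.0%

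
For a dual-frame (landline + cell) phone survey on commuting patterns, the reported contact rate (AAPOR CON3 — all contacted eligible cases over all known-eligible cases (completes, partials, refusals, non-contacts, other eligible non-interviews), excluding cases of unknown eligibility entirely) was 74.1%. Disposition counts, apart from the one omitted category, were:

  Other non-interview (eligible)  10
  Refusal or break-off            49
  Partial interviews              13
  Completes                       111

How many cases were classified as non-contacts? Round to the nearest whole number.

Numerator: 111 + 13 + 49 + 10 = 183
CON3 = 183 / D = 0.741
D = 183 / 0.741 = 247.0
Rest of base = 183
non-contacts = 247.0 − 183 ≈ 64

64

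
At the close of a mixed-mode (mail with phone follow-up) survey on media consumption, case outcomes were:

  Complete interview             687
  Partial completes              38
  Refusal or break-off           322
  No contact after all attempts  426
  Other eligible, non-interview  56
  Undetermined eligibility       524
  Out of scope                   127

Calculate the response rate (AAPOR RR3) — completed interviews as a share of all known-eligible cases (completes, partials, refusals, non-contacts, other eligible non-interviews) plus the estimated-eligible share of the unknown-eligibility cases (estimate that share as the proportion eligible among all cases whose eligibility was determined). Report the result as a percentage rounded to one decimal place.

34.1%

Top = 687
Known eligible = 687 + 38 + 322 + 426 + 56 = 1529
e = 1529 / (1529 + 127) = 1529 / 1656 = 0.9233
Eligible share of unknowns = 0.9233 × 524 = 483.81
Denom = 1529 + 483.81 = 2012.81
RR3 = 687 / 2012.81 = 0.3413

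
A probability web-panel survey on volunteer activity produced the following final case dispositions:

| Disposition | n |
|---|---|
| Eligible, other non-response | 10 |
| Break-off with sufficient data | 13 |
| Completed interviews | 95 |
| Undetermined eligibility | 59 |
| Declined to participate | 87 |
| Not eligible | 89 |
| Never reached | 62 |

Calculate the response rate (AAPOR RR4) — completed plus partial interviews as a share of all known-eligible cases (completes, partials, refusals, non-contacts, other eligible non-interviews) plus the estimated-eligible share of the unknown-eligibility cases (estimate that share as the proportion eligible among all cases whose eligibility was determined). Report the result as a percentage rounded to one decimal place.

Top: 95 + 13 = 108
Known eligible: 95 + 13 + 87 + 62 + 10 = 267
e = 267 / (267 + 89) = 267 / 356 = 0.7500
Eligible share of unknowns: 0.7500 × 59 = 44.25
Base: 267 + 44.25 = 311.25
RR4 = 108 / 311.25 = 0.3470

34.7%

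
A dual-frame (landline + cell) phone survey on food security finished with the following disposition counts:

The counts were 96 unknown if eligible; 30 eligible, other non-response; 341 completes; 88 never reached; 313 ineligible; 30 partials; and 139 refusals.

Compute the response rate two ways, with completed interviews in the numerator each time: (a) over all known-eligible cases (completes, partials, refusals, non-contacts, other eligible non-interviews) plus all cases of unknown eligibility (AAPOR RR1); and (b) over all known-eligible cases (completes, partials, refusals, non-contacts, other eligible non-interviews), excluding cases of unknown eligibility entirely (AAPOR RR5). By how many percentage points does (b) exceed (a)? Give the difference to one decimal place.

Numerator: 341
Denominator: 341 + 30 + 139 + 88 + 30 + 96 = 724
RR1 = 341 / 724 = 0.4710
Denominator: 341 + 30 + 139 + 88 + 30 = 628
RR5 = 341 / 628 = 0.5430
Difference = 54.30 − 47.10 = 7.20 percentage points

7.2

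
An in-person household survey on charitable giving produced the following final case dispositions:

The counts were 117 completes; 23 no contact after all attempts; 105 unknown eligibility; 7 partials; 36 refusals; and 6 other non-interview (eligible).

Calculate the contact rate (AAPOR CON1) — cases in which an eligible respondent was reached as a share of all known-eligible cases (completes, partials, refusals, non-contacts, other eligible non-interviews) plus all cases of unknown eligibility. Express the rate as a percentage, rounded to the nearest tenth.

Top: 117 + 7 + 36 + 6 = 166
Denominator: 117 + 7 + 36 + 23 + 6 + 105 = 294
CON1 = 166 / 294 = 0.5646

56.5%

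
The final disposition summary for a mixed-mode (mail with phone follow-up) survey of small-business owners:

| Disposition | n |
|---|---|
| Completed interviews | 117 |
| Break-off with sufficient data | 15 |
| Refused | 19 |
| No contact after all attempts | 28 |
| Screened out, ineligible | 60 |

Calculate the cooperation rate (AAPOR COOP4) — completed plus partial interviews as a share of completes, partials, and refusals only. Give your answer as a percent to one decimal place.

Top → 117 + 15 = 132
Denom → 117 + 15 + 19 = 151
COOP4 = 132 / 151 = 0.8742

87.4%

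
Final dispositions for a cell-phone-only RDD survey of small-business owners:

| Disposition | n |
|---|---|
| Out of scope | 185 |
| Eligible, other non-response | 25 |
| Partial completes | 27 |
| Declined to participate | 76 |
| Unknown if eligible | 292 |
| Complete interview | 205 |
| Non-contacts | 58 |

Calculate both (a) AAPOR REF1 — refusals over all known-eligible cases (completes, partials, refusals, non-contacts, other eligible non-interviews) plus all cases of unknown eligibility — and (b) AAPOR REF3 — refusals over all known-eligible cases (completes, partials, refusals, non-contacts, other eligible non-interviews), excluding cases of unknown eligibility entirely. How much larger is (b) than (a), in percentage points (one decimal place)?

Numerator = 76
Denom = 205 + 27 + 76 + 58 + 25 + 292 = 683
REF1 = 76 / 683 = 0.1113
Denom = 205 + 27 + 76 + 58 + 25 = 391
REF3 = 76 / 391 = 0.1944
Difference = 19.44 − 11.13 = 8.31 percentage points

8.3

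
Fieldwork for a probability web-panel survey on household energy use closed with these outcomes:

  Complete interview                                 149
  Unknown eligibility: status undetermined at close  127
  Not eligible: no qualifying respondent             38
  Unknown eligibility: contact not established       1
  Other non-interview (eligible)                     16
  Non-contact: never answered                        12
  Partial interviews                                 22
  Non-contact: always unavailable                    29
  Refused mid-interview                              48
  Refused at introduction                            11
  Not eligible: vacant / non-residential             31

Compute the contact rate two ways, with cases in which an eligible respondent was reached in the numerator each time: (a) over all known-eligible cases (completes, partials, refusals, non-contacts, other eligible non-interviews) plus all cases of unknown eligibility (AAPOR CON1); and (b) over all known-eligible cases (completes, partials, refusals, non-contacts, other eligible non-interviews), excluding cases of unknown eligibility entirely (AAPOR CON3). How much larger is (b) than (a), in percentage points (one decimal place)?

26.4

Declined to participate = 11 + 48 = 59
No answer / not reached = 12 + 29 = 41
Eligibility not determined = 1 + 127 = 128
Screened out, ineligible = 38 + 31 = 69
Top = 149 + 22 + 59 + 16 = 246
Denom = 149 + 22 + 59 + 41 + 16 + 128 = 415
CON1 = 246 / 415 = 0.5928
Denom = 149 + 22 + 59 + 41 + 16 = 287
CON3 = 246 / 287 = 0.8571
Difference = 85.71 − 59.28 = 26.43 percentage points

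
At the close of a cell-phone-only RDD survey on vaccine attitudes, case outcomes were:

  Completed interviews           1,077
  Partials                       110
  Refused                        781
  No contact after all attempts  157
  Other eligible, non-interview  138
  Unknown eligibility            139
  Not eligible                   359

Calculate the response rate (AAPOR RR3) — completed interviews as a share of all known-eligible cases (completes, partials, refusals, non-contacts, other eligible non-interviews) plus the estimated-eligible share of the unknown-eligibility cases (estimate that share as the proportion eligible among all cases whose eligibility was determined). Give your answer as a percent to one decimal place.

45.2%

Numerator: 1077
Eligible (known): 1077 + 110 + 781 + 157 + 138 = 2263
e = 2263 / (2263 + 359) = 2263 / 2622 = 0.8631
e × U: 0.8631 × 139 = 119.97
Denom: 2263 + 119.97 = 2382.97
RR3 = 1077 / 2382.97 = 0.4520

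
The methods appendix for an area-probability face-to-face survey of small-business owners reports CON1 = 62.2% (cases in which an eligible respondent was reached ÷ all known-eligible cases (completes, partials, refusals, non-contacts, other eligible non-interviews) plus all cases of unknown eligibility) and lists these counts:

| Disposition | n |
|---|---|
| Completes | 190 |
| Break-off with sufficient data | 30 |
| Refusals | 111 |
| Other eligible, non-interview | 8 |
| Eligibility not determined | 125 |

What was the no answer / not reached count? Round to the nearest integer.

81

Num → 190 + 30 + 111 + 8 = 339
CON1 = 339 / D = 0.622
D = 339 / 0.622 = 545.0
Rest of base = 464
no answer / not reached = 545.0 − 464 ≈ 81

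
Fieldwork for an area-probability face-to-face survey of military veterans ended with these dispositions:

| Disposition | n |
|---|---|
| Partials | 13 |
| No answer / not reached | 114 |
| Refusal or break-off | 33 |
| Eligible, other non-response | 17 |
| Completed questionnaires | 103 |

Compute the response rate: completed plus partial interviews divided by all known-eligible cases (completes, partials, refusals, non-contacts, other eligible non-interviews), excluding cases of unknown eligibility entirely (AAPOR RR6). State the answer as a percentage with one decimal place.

Num: 103 + 13 = 116
Base: 103 + 13 + 33 + 114 + 17 = 280
RR6 = 116 / 280 = 0.4143

41.4%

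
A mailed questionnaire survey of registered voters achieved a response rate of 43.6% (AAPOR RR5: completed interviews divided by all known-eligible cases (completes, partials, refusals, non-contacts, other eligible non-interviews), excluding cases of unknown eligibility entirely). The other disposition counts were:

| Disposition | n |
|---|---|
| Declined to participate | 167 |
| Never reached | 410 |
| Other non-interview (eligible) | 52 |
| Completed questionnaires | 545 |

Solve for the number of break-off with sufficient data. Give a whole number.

RR5 = 545 / D = 0.436
D = 545 / 0.436 = 1250.0
Remaining denominator categories sum to 1174
break-off with sufficient data = 1250.0 − 1174 ≈ 76

76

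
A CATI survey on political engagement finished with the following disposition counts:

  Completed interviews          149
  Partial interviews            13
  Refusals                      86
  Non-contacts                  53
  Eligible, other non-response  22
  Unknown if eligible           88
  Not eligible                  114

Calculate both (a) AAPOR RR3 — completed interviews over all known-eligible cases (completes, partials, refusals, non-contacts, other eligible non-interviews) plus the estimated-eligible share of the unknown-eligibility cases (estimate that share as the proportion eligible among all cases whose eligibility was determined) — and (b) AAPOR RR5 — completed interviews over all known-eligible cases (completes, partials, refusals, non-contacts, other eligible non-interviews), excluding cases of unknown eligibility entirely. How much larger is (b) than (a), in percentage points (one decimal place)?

Num = 149
Eligible (known) = 149 + 13 + 86 + 53 + 22 = 323
e = 323 / (323 + 114) = 323 / 437 = 0.7391
e × U = 0.7391 × 88 = 65.04
Denominator = 323 + 65.04 = 388.04
RR3 = 149 / 388.04 = 0.3840
Denominator = 149 + 13 + 86 + 53 + 22 = 323
RR5 = 149 / 323 = 0.4613
Difference = 46.13 − 38.40 = 7.73 percentage points

7.7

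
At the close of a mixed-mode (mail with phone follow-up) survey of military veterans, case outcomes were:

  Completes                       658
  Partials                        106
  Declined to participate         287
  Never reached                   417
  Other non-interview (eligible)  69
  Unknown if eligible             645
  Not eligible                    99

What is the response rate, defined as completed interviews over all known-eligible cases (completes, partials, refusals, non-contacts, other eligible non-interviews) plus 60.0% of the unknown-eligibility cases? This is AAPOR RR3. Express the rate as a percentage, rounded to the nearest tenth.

Numerator → 658
Determined eligible → 658 + 106 + 287 + 417 + 69 = 1537
Estimated eligible among unknowns → 0.6000 × 645 = 387.00
Denominator → 1537 + 387.00 = 1924.00
RR3 = 658 / 1924.00 = 0.3420

34.2%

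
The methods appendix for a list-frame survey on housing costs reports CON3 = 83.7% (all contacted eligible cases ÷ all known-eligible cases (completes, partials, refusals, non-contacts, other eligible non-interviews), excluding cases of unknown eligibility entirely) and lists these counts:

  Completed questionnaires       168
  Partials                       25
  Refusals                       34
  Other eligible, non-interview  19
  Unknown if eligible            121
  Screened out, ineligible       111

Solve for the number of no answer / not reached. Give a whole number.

Numerator = 168 + 25 + 34 + 19 = 246
CON3 = 246 / D = 0.837
D = 246 / 0.837 = 293.9
Other denominator terms total 246
no answer / not reached = 293.9 − 246 ≈ 48

48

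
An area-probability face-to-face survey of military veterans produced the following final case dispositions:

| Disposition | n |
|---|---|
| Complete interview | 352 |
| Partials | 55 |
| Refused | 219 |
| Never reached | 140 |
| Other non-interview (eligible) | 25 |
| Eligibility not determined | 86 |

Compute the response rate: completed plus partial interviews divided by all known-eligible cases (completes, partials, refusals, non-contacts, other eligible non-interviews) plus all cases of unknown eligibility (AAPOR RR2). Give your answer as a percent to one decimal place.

Top → 352 + 55 = 407
Base → 352 + 55 + 219 + 140 + 25 + 86 = 877
RR2 = 407 / 877 = 0.4641

46.4%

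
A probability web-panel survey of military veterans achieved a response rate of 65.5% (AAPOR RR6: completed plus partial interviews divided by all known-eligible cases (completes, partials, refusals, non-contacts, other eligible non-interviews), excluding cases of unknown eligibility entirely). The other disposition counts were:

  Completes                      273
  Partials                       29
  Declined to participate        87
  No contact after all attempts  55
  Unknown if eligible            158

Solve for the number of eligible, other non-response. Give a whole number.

Numerator: 273 + 29 = 302
RR6 = 302 / D = 0.655
D = 302 / 0.655 = 461.1
Remaining denominator categories sum to 444
eligible, other non-response = 461.1 − 444 ≈ 17

17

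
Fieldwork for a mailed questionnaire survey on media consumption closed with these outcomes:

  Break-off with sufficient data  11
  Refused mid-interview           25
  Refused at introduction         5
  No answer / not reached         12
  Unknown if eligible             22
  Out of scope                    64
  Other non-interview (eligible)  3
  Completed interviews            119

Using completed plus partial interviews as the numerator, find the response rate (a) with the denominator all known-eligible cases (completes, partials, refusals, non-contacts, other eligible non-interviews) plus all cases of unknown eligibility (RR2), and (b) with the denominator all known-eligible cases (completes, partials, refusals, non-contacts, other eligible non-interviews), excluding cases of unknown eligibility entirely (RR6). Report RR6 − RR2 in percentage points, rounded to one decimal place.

8.3

Refusals = 5 + 25 = 30
Top: 119 + 11 = 130
Denominator: 119 + 11 + 30 + 12 + 3 + 22 = 197
RR2 = 130 / 197 = 0.6599
Denominator: 119 + 11 + 30 + 12 + 3 = 175
RR6 = 130 / 175 = 0.7429
Difference = 74.29 − 65.99 = 8.30 percentage points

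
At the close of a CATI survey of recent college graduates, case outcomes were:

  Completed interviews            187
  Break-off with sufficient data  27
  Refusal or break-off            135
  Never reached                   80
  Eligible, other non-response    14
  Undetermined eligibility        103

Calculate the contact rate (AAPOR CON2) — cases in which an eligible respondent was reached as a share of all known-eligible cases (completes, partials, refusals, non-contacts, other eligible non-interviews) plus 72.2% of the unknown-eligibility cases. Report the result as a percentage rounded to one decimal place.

Num → 187 + 27 + 135 + 14 = 363
Eligible (known) → 187 + 27 + 135 + 80 + 14 = 443
Estimated eligible among unknowns → 0.7220 × 103 = 74.37
Denom → 443 + 74.37 = 517.37
CON2 = 363 / 517.37 = 0.7016

70.2%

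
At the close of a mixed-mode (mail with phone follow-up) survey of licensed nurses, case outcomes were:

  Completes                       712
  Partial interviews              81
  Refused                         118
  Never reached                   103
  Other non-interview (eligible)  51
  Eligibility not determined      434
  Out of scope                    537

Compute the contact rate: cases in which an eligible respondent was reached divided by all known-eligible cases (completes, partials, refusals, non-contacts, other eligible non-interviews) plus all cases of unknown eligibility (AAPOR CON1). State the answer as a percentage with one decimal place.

Top: 712 + 81 + 118 + 51 = 962
Denom: 712 + 81 + 118 + 103 + 51 + 434 = 1499
CON1 = 962 / 1499 = 0.6418

64.2%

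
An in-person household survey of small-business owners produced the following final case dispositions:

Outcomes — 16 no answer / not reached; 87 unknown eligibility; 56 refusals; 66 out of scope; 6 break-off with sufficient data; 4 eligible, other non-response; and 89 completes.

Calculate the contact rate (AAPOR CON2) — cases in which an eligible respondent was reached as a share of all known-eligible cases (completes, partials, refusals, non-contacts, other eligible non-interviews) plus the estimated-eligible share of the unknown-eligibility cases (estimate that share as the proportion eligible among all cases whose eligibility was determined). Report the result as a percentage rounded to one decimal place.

66.3%

Top: 89 + 6 + 56 + 4 = 155
Determined eligible: 89 + 6 + 56 + 16 + 4 = 171
e = 171 / (171 + 66) = 171 / 237 = 0.7215
e × U: 0.7215 × 87 = 62.77
Denominator: 171 + 62.77 = 233.77
CON2 = 155 / 233.77 = 0.6630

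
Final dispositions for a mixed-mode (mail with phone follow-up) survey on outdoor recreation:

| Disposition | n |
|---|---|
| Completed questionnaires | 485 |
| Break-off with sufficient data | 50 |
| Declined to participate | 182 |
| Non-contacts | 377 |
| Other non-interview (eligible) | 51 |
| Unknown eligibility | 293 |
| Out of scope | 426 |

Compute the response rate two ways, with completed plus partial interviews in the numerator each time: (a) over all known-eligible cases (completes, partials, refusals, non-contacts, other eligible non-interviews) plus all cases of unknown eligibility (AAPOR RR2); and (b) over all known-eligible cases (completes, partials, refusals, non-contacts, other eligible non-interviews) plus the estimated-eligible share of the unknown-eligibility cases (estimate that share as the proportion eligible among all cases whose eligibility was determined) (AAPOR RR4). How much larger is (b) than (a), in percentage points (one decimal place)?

2.2

Num → 485 + 50 = 535
Denom → 485 + 50 + 182 + 377 + 51 + 293 = 1438
RR2 = 535 / 1438 = 0.3720
Eligible (known) → 485 + 50 + 182 + 377 + 51 = 1145
e = 1145 / (1145 + 426) = 1145 / 1571 = 0.7288
Eligible share of unknowns → 0.7288 × 293 = 213.54
Denom → 1145 + 213.54 = 1358.54
RR4 = 535 / 1358.54 = 0.3938
Difference = 39.38 − 37.20 = 2.18 percentage points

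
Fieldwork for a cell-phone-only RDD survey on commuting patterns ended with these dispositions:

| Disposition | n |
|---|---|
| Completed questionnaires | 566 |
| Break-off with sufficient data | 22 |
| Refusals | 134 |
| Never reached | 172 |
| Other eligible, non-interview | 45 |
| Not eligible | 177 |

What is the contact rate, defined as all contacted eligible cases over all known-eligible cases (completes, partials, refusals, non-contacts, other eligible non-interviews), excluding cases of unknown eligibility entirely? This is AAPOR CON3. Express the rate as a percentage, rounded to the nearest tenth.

Top = 566 + 22 + 134 + 45 = 767
Denominator = 566 + 22 + 134 + 172 + 45 = 939
CON3 = 767 / 939 = 0.8168

81.7%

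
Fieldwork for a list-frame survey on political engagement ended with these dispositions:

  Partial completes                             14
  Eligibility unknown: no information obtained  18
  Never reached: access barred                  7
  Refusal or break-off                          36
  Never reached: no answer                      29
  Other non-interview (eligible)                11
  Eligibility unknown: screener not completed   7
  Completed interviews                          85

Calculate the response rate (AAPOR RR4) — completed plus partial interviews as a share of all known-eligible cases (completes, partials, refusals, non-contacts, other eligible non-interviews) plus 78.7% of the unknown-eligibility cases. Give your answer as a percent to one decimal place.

No contact after all attempts = 29 + 7 = 36
Undetermined eligibility = 7 + 18 = 25
Top: 85 + 14 = 99
Determined eligible: 85 + 14 + 36 + 36 + 11 = 182
e × U: 0.7870 × 25 = 19.68
Denom: 182 + 19.68 = 201.68
RR4 = 99 / 201.68 = 0.4909

49.1%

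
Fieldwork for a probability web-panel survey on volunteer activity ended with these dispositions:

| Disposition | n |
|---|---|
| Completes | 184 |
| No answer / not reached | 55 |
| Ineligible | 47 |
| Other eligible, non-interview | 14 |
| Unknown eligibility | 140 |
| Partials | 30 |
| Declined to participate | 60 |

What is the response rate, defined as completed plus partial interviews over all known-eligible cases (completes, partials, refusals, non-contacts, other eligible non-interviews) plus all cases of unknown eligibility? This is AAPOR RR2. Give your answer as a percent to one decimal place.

Num: 184 + 30 = 214
Denom: 184 + 30 + 60 + 55 + 14 + 140 = 483
RR2 = 214 / 483 = 0.4431

44.3%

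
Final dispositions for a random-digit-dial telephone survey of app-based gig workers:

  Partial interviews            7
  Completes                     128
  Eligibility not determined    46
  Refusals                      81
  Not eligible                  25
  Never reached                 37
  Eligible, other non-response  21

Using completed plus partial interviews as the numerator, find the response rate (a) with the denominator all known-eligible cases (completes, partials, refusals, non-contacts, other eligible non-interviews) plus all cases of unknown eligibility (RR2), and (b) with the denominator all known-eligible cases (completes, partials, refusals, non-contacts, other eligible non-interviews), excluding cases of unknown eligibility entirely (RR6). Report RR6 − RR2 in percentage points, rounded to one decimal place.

Top = 128 + 7 = 135
Base = 128 + 7 + 81 + 37 + 21 + 46 = 320
RR2 = 135 / 320 = 0.4219
Base = 128 + 7 + 81 + 37 + 21 = 274
RR6 = 135 / 274 = 0.4927
Difference = 49.27 − 42.19 = 7.08 percentage points

7.1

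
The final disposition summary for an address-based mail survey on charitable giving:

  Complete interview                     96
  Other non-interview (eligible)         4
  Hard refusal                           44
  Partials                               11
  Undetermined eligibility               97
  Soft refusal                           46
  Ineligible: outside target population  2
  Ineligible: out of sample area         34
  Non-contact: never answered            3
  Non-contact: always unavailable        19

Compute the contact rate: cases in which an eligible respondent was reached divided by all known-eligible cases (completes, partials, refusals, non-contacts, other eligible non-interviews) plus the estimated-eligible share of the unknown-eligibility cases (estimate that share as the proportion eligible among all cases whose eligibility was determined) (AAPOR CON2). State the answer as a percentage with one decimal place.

Refusal or break-off = 44 + 46 = 90
No answer / not reached = 3 + 19 = 22
Not eligible = 2 + 34 = 36
Num → 96 + 11 + 90 + 4 = 201
Determined eligible → 96 + 11 + 90 + 22 + 4 = 223
e = 223 / (223 + 36) = 223 / 259 = 0.8610
Eligible share of unknowns → 0.8610 × 97 = 83.52
Denominator → 223 + 83.52 = 306.52
CON2 = 201 / 306.52 = 0.6557

65.6%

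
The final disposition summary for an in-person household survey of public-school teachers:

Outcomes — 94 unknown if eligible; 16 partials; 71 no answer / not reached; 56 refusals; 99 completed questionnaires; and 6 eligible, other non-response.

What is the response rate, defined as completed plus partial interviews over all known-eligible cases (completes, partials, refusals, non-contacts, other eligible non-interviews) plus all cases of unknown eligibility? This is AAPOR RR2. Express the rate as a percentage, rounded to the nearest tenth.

Numerator: 99 + 16 = 115
Denom: 99 + 16 + 56 + 71 + 6 + 94 = 342
RR2 = 115 / 342 = 0.3363

33.6%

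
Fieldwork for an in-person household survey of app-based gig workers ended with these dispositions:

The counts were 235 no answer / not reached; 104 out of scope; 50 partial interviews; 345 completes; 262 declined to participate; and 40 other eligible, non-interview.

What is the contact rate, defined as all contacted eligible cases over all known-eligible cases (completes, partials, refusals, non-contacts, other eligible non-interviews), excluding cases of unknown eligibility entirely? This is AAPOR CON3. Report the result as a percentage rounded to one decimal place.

Num: 345 + 50 + 262 + 40 = 697
Denominator: 345 + 50 + 262 + 235 + 40 = 932
CON3 = 697 / 932 = 0.7479

74.8%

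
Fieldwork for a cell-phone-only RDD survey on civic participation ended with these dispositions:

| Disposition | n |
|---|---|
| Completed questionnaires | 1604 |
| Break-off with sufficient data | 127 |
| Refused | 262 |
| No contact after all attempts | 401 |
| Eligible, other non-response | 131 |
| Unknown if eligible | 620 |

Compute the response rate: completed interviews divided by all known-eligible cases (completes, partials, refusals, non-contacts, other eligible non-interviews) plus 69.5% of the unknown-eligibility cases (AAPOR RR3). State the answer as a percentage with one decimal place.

Numerator = 1604
Known eligible = 1604 + 127 + 262 + 401 + 131 = 2525
e × U = 0.6950 × 620 = 430.90
Denom = 2525 + 430.90 = 2955.90
RR3 = 1604 / 2955.90 = 0.5426

54.3%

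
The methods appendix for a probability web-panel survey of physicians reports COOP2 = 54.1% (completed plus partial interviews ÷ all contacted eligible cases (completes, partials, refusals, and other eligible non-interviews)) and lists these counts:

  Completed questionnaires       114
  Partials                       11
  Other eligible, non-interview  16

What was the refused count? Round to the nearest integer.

90

Numerator: 114 + 11 = 125
COOP2 = 125 / D = 0.541
D = 125 / 0.541 = 231.1
Remaining denominator categories sum to 141
refused = 231.1 − 141 ≈ 90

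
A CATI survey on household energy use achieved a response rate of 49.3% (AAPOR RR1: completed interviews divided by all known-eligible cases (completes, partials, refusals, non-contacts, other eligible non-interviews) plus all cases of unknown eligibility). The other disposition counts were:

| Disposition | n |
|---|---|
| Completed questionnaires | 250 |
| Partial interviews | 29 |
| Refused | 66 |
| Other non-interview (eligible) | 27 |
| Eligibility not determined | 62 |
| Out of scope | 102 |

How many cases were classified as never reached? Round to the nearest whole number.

73

RR1 = 250 / D = 0.493
D = 250 / 0.493 = 507.1
Remaining denominator categories sum to 434
never reached = 507.1 − 434 ≈ 73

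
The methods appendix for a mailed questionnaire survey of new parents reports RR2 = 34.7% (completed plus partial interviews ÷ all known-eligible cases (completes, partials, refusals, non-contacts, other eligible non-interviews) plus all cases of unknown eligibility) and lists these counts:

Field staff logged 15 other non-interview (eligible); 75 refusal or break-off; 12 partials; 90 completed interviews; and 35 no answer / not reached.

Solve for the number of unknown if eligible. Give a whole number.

Numerator = 90 + 12 = 102
RR2 = 102 / D = 0.347
D = 102 / 0.347 = 293.9
Remaining denominator categories sum to 227
unknown if eligible = 293.9 − 227 ≈ 67

67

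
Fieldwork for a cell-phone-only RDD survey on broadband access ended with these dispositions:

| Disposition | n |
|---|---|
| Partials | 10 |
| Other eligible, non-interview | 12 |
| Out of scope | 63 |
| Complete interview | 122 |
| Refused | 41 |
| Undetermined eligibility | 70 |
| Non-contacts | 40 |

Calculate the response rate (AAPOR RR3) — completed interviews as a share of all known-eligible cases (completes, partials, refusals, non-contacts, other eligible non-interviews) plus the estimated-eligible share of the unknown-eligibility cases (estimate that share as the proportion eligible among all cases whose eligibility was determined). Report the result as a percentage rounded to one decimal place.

Top: 122
Determined eligible: 122 + 10 + 41 + 40 + 12 = 225
e = 225 / (225 + 63) = 225 / 288 = 0.7812
e × U: 0.7812 × 70 = 54.68
Denominator: 225 + 54.68 = 279.68
RR3 = 122 / 279.68 = 0.4362

43.6%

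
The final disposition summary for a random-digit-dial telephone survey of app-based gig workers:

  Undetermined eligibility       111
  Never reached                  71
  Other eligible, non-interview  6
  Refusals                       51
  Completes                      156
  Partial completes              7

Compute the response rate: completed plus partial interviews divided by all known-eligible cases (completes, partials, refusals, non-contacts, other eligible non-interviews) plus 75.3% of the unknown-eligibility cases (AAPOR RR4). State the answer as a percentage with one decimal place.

Numerator → 156 + 7 = 163
Determined eligible → 156 + 7 + 51 + 71 + 6 = 291
Eligible share of unknowns → 0.7530 × 111 = 83.58
Denominator → 291 + 83.58 = 374.58
RR4 = 163 / 374.58 = 0.4352

43.5%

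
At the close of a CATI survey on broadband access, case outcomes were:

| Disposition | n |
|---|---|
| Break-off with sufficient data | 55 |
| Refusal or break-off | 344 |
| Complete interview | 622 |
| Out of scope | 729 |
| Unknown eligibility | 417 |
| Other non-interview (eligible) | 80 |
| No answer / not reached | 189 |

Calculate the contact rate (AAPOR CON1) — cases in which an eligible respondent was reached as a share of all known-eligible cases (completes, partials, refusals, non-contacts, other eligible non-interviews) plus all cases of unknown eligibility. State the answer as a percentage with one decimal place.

64.5%

Numerator: 622 + 55 + 344 + 80 = 1101
Denominator: 622 + 55 + 344 + 189 + 80 + 417 = 1707
CON1 = 1101 / 1707 = 0.6450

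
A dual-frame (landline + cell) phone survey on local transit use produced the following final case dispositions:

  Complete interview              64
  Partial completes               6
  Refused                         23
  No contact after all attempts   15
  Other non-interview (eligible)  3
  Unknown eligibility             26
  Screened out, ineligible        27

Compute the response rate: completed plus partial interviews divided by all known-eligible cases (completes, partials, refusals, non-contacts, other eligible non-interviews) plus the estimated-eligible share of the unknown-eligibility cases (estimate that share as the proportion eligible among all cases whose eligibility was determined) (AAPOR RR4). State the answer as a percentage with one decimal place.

53.1%

Top → 64 + 6 = 70
Determined eligible → 64 + 6 + 23 + 15 + 3 = 111
e = 111 / (111 + 27) = 111 / 138 = 0.8043
Eligible share of unknowns → 0.8043 × 26 = 20.91
Denom → 111 + 20.91 = 131.91
RR4 = 70 / 131.91 = 0.5307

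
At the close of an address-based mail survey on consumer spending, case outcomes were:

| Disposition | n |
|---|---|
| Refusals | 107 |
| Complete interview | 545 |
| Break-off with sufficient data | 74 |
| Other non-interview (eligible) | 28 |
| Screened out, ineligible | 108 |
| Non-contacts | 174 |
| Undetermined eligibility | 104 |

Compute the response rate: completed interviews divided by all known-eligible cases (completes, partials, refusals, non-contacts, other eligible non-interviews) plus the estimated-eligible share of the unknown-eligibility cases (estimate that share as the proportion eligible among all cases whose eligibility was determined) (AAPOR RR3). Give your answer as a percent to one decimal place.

Numerator → 545
Known eligible → 545 + 74 + 107 + 174 + 28 = 928
e = 928 / (928 + 108) = 928 / 1036 = 0.8958
e × U → 0.8958 × 104 = 93.16
Denom → 928 + 93.16 = 1021.16
RR3 = 545 / 1021.16 = 0.5337

53.4%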